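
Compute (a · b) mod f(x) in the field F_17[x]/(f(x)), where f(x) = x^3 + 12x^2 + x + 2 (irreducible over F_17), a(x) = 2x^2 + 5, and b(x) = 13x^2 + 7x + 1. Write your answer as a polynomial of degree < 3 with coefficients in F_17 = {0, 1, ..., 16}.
a · b ≡ 13x^2 + 9x + 6 (mod f(x))

Multiply in F_17[x]: a(x)·b(x) = (2x^2 + 5)·(13x^2 + 7x + 1) = 9x^4 + 14x^3 + 16x^2 + x + 5. This has degree ≥ 3, so divide by f(x) over F_17: 9x^4 + 14x^3 + 16x^2 + x + 5 = (9x + 8)·(x^3 + 12x^2 + x + 2) + (13x^2 + 9x + 6). Hence a·b ≡ 13x^2 + 9x + 6 (mod f). (F_17[x]/(f) is a field with 17^3 = 4913 elements since f is irreducible of degree 3.)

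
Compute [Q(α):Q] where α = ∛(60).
[Q(α):Q] = 3

The minimal polynomial of α is x^3 - 60, irreducible over Q since 60 is not a perfect cube (so x^3 - 60 has no rational root). Hence [Q(α):Q] = deg(m_α) = 3.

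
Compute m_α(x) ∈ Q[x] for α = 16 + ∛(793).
m_α(x) = x^3 - 48x^2 + 768x - 4889

Set β = α - 16 = ∛(793), so β^3 = 793. Then (α - 16)^3 - 793 = 0, i.e. α is a root of g(x) = (x - 16)^3 - 793 = x^3 - 48x^2 + 768x - 4889. Since g(x) = h(x - 16) where h(x) = x^3 - 793, and h is irreducible over Q (because 793 is not a perfect cube, so h has no rational root, and a monic cubic with no rational root is irreducible), g is also irreducible (irreducibility is preserved under the substitution x → x - 16). Hence m_α(x) = x^3 - 48x^2 + 768x - 4889.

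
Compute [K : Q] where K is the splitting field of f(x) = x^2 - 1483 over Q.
[K : Q] = 2

f(x) = x^2 - 1483 factors as (x - √1483)(x + √1483). The splitting field is K = Q(√1483). Since 1483 is squarefree and > 1, it is not a perfect square, so x^2 - 1483 is irreducible over Q and [Q(√1483) : Q] = 2. Hence [K : Q] = 2.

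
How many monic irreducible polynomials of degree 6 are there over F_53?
There are 3694034916 monic irreducible polynomials of degree 6 over F_53

Each element of F_{53^6} that lies in no proper subfield is a root of exactly one monic irreducible of degree 6 over F_53, and each such polynomial has 6 distinct roots in F_{53^6}. By Möbius inversion the count is N_53(6) = (1/6) Σ_{d|6} μ(6/d) · 53^d = (1/6)(μ(6)·53^1 + μ(3)·53^2 + μ(2)·53^3 + μ(1)·53^6) = 22164209496/6 = 3694034916.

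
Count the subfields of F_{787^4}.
F_{787^4} has 3 subfields

The subfields of F_{p^n} are exactly the fields F_{p^d} for d | n (each is the fixed field of the unique index-d subgroup of Gal(F_{p^n}/F_p) ≅ Z/nZ). The divisors of n = 4 are {1, 2, 4}, giving 3 subfields: F_{787^1}, F_{787^2}, F_{787^4}.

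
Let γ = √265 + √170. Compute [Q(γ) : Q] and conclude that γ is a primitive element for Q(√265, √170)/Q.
[Q(γ) : Q] = 4 (equivalently, Q(γ) = Q(√265, √170))

Obviously Q(γ) ⊆ Q(√265, √170), and [Q(√265, √170):Q] = 4 (since 265, 170 are distinct squarefree integers > 1 with 45050 not a perfect square). To show equality we compute the minimal polynomial of γ. From γ = √265 + √170: γ^2 = 265 + 2√(45050) + 170 = 435 + 2√(45050), so γ^2 - 435 = 2√(45050); squaring, (γ^2 - 435)^2 = 4·45050, i.e. γ^4 - 870γ^2 + 189225 - 180200 = 0, i.e. γ^4 - 870γ^2 + 9025 = 0. So γ is a root of x^4 - 870x^2 + 9025. This polynomial is irreducible over Q: it has no rational root (each ±√265 ± √170 is irrational), and any factorization into two quadratics over Q would force √(45050) ∈ Q (pairing opposite roots) or √265, √170 ∈ Q (other pairings), all impossible. Hence [Q(γ):Q] = 4 = [Q(√265, √170):Q], so Q(γ) = Q(√265, √170).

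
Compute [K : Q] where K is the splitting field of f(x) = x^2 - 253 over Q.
[K : Q] = 2

f(x) = x^2 - 253 factors as (x - √253)(x + √253). The splitting field is K = Q(√253). Since 253 is squarefree and > 1, it is not a perfect square, so x^2 - 253 is irreducible over Q and [Q(√253) : Q] = 2. Hence [K : Q] = 2.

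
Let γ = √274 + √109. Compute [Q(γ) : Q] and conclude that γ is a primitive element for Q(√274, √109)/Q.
[Q(γ) : Q] = 4 (equivalently, Q(γ) = Q(√274, √109))

Obviously Q(γ) ⊆ Q(√274, √109), and [Q(√274, √109):Q] = 4 (since 274, 109 are distinct squarefree integers > 1 with 29866 not a perfect square). To show equality we compute the minimal polynomial of γ. From γ = √274 + √109: γ^2 = 274 + 2√(29866) + 109 = 383 + 2√(29866), so γ^2 - 383 = 2√(29866); squaring, (γ^2 - 383)^2 = 4·29866, i.e. γ^4 - 766γ^2 + 146689 - 119464 = 0, i.e. γ^4 - 766γ^2 + 27225 = 0. So γ is a root of x^4 - 766x^2 + 27225. This polynomial is irreducible over Q: it has no rational root (each ±√274 ± √109 is irrational), and any factorization into two quadratics over Q would force √(29866) ∈ Q (pairing opposite roots) or √274, √109 ∈ Q (other pairings), all impossible. Hence [Q(γ):Q] = 4 = [Q(√274, √109):Q], so Q(γ) = Q(√274, √109).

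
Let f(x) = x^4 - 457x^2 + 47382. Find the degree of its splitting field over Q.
[K : Q] = 4

Solving the quadratic in x^2: x^2 = (457 ± √(457^2 - 4·47382))/2 = (457 ± √19321)/2 = (457 ± 139)/2, giving x^2 = 298 or x^2 = 159. So f(x) = (x^2 - 298)(x^2 - 159) and the roots of f are ±√298, ±√159. Hence the splitting field is K = Q(√298, √159). Since 298 and 159 are distinct squarefree integers > 1, their product 47382 is not a perfect square, so √159 ∉ Q(√298). By the tower law [K:Q] = [Q(√298,√159):Q(√298)] · [Q(√298):Q] = 2 · 2 = 4.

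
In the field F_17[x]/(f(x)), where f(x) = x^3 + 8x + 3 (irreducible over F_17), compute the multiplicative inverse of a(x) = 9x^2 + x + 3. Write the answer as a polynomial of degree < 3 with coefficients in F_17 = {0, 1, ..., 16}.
a(x)^(-1) ≡ 2x^2 + 12x + 14 (mod f(x))

Since f is irreducible over F_17, F_17[x]/(f) is a field and a(x) ≠ 0 has an inverse. Apply the extended Euclidean algorithm to f(x) and a(x) in F_17[x]: f(x) = (2x + 13)·a(x) + (6x + 15);  a(x) = (10x + 12)·(6x + 15) + (10). The last nonzero remainder is the constant 10 = gcd(f, a) in F_17. Back-substituting through the division chain expresses 10 = s(x)·a(x) + t(x)·f(x) with s(x) ≡ 3x^2 + x + 4 (mod f), so (3x^2 + x + 4)·a(x) ≡ 10 (mod f). Multiplying by 10^(-1) ≡ 12 in F_17 gives a(x)^(-1) ≡ 12·(3x^2 + x + 4) ≡ 2x^2 + 12x + 14 (mod f). Check: (9x^2 + x + 3)·(2x^2 + 12x + 14) = x^4 + 8x^3 + 8x^2 + 16x + 8 ≡ 1 (mod x^3 + 8x + 3).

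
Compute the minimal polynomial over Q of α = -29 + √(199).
m_α(x) = x^2 + 58x + 642

From α + 29 = √(199), squaring gives (α + 29)^2 = 199, i.e. α^2 + 58α + 841 = 199, so α^2 + 58α + 642 = 0. The discriminant of x^2 + 58x + 642 is (58)^2 - 4·(642) = 3364 - 2568 = 796, and 4·(199) is not a perfect square in Q since 199 is squarefree and ≠ 1. Hence x^2 + 58x + 642 is irreducible over Q and is the minimal polynomial of α.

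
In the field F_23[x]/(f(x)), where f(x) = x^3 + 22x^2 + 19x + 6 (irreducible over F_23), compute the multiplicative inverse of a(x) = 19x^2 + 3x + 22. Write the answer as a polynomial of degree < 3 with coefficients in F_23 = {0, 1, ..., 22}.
a(x)^(-1) ≡ 11x^2 + 5x + 1 (mod f(x))

Since f is irreducible over F_23, F_23[x]/(f) is a field and a(x) ≠ 0 has an inverse. Apply the extended Euclidean algorithm to f(x) and a(x) in F_23[x]: f(x) = (17x + 13)·a(x) + (20x + 19);  a(x) = (9x + 10)·(20x + 19) + (16). The last nonzero remainder is the constant 16 = gcd(f, a) in F_23. Back-substituting through the division chain expresses 16 = s(x)·a(x) + t(x)·f(x) with s(x) ≡ 15x^2 + 11x + 16 (mod f), so (15x^2 + 11x + 16)·a(x) ≡ 16 (mod f). Multiplying by 16^(-1) ≡ 13 in F_23 gives a(x)^(-1) ≡ 13·(15x^2 + 11x + 16) ≡ 11x^2 + 5x + 1 (mod f). Check: (19x^2 + 3x + 22)·(11x^2 + 5x + 1) = 2x^4 + 13x^3 + 21x + 22 ≡ 1 (mod x^3 + 22x^2 + 19x + 6).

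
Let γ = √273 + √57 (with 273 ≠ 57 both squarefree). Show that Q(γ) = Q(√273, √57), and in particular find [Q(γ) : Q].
[Q(γ) : Q] = 4 (equivalently, Q(γ) = Q(√273, √57))

Obviously Q(γ) ⊆ Q(√273, √57), and [Q(√273, √57):Q] = 4 (since 273, 57 are distinct squarefree integers > 1 with 15561 not a perfect square). To show equality we compute the minimal polynomial of γ. From γ = √273 + √57: γ^2 = 273 + 2√(15561) + 57 = 330 + 2√(15561), so γ^2 - 330 = 2√(15561); squaring, (γ^2 - 330)^2 = 4·15561, i.e. γ^4 - 660γ^2 + 108900 - 62244 = 0, i.e. γ^4 - 660γ^2 + 46656 = 0. So γ is a root of x^4 - 660x^2 + 46656. This polynomial is irreducible over Q: it has no rational root (each ±√273 ± √57 is irrational), and any factorization into two quadratics over Q would force √(15561) ∈ Q (pairing opposite roots) or √273, √57 ∈ Q (other pairings), all impossible. Hence [Q(γ):Q] = 4 = [Q(√273, √57):Q], so Q(γ) = Q(√273, √57).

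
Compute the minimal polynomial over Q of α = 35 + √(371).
m_α(x) = x^2 - 70x + 854

From α - 35 = √(371), squaring gives (α - 35)^2 = 371, i.e. α^2 - 70α + 1225 = 371, so α^2 - 70α + 854 = 0. The discriminant of x^2 - 70x + 854 is (-70)^2 - 4·(854) = 4900 - 3416 = 1484, and 4·(371) is not a perfect square in Q since 371 is squarefree and ≠ 1. Hence x^2 - 70x + 854 is irreducible over Q and is the minimal polynomial of α.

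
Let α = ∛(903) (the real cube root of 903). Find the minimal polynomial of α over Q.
m_α(x) = x^3 - 903

α satisfies α^3 = 903, so x^3 - 903 annihilates α. By the rational root test, a rational root p/q (in lowest terms) of x^3 - 903 would satisfy p^3 = 903 q^3, forcing q = 1 and p^3 = 903; but 903 is not a perfect cube, contradiction. A monic cubic over Q with no rational root is irreducible (any nontrivial factorization would include a linear factor). Hence x^3 - 903 is the minimal polynomial of α, and in particular [Q(α):Q] = 3.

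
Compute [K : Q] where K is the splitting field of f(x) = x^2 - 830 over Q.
[K : Q] = 2

f(x) = x^2 - 830 factors as (x - √830)(x + √830). The splitting field is K = Q(√830). Since 830 is squarefree and > 1, it is not a perfect square, so x^2 - 830 is irreducible over Q and [Q(√830) : Q] = 2. Hence [K : Q] = 2.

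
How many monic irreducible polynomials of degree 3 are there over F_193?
There are 2396288 monic irreducible polynomials of degree 3 over F_193

Each element of F_{193^3} that lies in no proper subfield is a root of exactly one monic irreducible of degree 3 over F_193, and each such polynomial has 3 distinct roots in F_{193^3}. By Möbius inversion the count is N_193(3) = (1/3) Σ_{d|3} μ(3/d) · 193^d = (1/3)(μ(3)·193^1 + μ(1)·193^3) = 7188864/3 = 2396288.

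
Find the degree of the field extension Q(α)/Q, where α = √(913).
[Q(α):Q] = 2

[Q(α):Q] equals the degree of the minimal polynomial of α. Here α^2 = 913 and x^2 - 913 is irreducible (d = 913 is squarefree, ≠ 1, hence not a square), so deg(m_α) = 2. Thus [Q(α):Q] = 2.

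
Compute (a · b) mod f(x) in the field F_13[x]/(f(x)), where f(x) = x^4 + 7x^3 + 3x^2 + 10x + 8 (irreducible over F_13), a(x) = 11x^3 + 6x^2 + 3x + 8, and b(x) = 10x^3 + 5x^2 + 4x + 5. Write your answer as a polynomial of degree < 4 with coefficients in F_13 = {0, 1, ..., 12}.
a · b ≡ 10x^3 + 7x^2 + 8x + 8 (mod f(x))

Multiply in F_13[x]: a(x)·b(x) = (11x^3 + 6x^2 + 3x + 8)·(10x^3 + 5x^2 + 4x + 5) = 6x^6 + 11x^5 + 5x^3 + 4x^2 + 8x + 1. This has degree ≥ 4, so divide by f(x) over F_13: 6x^6 + 11x^5 + 5x^3 + 4x^2 + 8x + 1 = (6x^2 + 8x + 4)·(x^4 + 7x^3 + 3x^2 + 10x + 8) + (10x^3 + 7x^2 + 8x + 8). Hence a·b ≡ 10x^3 + 7x^2 + 8x + 8 (mod f). (F_13[x]/(f) is a field with 13^4 = 28561 elements since f is irreducible of degree 4.)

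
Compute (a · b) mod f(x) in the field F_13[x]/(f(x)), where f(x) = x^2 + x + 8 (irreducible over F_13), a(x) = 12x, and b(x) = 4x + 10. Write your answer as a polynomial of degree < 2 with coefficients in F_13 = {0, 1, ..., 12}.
a · b ≡ 7x + 6 (mod f(x))

Multiply in F_13[x]: a(x)·b(x) = (12x)·(4x + 10) = 9x^2 + 3x. This has degree ≥ 2, so divide by f(x) over F_13: 9x^2 + 3x = (9)·(x^2 + x + 8) + (7x + 6). Hence a·b ≡ 7x + 6 (mod f). (F_13[x]/(f) is a field with 13^2 = 169 elements since f is irreducible of degree 2.)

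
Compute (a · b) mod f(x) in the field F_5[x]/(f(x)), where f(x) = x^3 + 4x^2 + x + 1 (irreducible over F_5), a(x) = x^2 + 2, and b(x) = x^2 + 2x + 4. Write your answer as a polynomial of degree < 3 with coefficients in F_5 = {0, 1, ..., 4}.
a · b ≡ 3x^2 (mod f(x))

Multiply in F_5[x]: a(x)·b(x) = (x^2 + 2)·(x^2 + 2x + 4) = x^4 + 2x^3 + x^2 + 4x + 3. This has degree ≥ 3, so divide by f(x) over F_5: x^4 + 2x^3 + x^2 + 4x + 3 = (x + 3)·(x^3 + 4x^2 + x + 1) + (3x^2). Hence a·b ≡ 3x^2 (mod f). (F_5[x]/(f) is a field with 5^3 = 125 elements since f is irreducible of degree 3.)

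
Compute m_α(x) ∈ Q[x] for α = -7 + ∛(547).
m_α(x) = x^3 + 21x^2 + 147x - 204

Set β = α + 7 = ∛(547), so β^3 = 547. Then (α + 7)^3 - 547 = 0, i.e. α is a root of g(x) = (x + 7)^3 - 547 = x^3 + 21x^2 + 147x - 204. Since g(x) = h(x + 7) where h(x) = x^3 - 547, and h is irreducible over Q (because 547 is not a perfect cube, so h has no rational root, and a monic cubic with no rational root is irreducible), g is also irreducible (irreducibility is preserved under the substitution x → x + 7). Hence m_α(x) = x^3 + 21x^2 + 147x - 204.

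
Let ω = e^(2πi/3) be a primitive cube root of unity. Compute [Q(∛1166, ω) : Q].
[Q(∛1166, ω) : Q] = 6

[Q(∛1166):Q] = 3 (min poly x^3 - 1166, irreducible since 1166 is not a perfect cube). [Q(ω):Q] = 2 (min poly x^2 + x + 1). Since Q(∛1166) ⊂ R and ω ∉ R, we have ω ∉ Q(∛1166), so x^2 + x + 1 remains irreducible over Q(∛1166) and [Q(∛1166, ω) : Q(∛1166)] = 2. By the tower law, [Q(∛1166, ω) : Q] = 3 · 2 = 6. (In fact Q(∛1166, ω) is the splitting field of x^3 - 1166 over Q.)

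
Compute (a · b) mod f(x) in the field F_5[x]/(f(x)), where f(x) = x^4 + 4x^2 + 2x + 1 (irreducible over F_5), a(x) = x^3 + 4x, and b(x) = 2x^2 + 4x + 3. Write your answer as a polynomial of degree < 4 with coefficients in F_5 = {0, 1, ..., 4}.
a · b ≡ 3x^3 + x^2 + 2x + 1 (mod f(x))

Multiply in F_5[x]: a(x)·b(x) = (x^3 + 4x)·(2x^2 + 4x + 3) = 2x^5 + 4x^4 + x^3 + x^2 + 2x. This has degree ≥ 4, so divide by f(x) over F_5: 2x^5 + 4x^4 + x^3 + x^2 + 2x = (2x + 4)·(x^4 + 4x^2 + 2x + 1) + (3x^3 + x^2 + 2x + 1). Hence a·b ≡ 3x^3 + x^2 + 2x + 1 (mod f). (F_5[x]/(f) is a field with 5^4 = 625 elements since f is irreducible of degree 4.)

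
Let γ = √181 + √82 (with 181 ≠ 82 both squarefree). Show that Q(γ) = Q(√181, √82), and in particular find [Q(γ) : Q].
[Q(γ) : Q] = 4 (equivalently, Q(γ) = Q(√181, √82))

Obviously Q(γ) ⊆ Q(√181, √82), and [Q(√181, √82):Q] = 4 (since 181, 82 are distinct squarefree integers > 1 with 14842 not a perfect square). To show equality we compute the minimal polynomial of γ. From γ = √181 + √82: γ^2 = 181 + 2√(14842) + 82 = 263 + 2√(14842), so γ^2 - 263 = 2√(14842); squaring, (γ^2 - 263)^2 = 4·14842, i.e. γ^4 - 526γ^2 + 69169 - 59368 = 0, i.e. γ^4 - 526γ^2 + 9801 = 0. So γ is a root of x^4 - 526x^2 + 9801. This polynomial is irreducible over Q: it has no rational root (each ±√181 ± √82 is irrational), and any factorization into two quadratics over Q would force √(14842) ∈ Q (pairing opposite roots) or √181, √82 ∈ Q (other pairings), all impossible. Hence [Q(γ):Q] = 4 = [Q(√181, √82):Q], so Q(γ) = Q(√181, √82).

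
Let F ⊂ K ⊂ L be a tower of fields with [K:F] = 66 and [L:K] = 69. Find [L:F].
[L:F] = 4554

The tower law says that for any tower of field extensions F ⊂ K ⊂ L with finite degrees, [L:F] = [L:K] · [K:F]. Here this gives [L:F] = 69 · 66 = 4554.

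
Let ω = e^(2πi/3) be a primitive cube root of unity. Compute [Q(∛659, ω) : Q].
[Q(∛659, ω) : Q] = 6

[Q(∛659):Q] = 3 (min poly x^3 - 659, irreducible since 659 is not a perfect cube). [Q(ω):Q] = 2 (min poly x^2 + x + 1). Since Q(∛659) ⊂ R and ω ∉ R, we have ω ∉ Q(∛659), so x^2 + x + 1 remains irreducible over Q(∛659) and [Q(∛659, ω) : Q(∛659)] = 2. By the tower law, [Q(∛659, ω) : Q] = 3 · 2 = 6. (In fact Q(∛659, ω) is the splitting field of x^3 - 659 over Q.)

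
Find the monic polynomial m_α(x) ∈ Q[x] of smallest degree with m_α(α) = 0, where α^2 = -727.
m_α(x) = x^2 + 727

α satisfies α^2 + 727 = 0, so x^2 + 727 annihilates α. Since d = -727 is squarefree and ≠ 1, it is not a perfect square in Q, so x^2 + 727 has no rational root and is therefore irreducible over Q (a degree-2 polynomial over a field is irreducible iff it has no root). Hence m_α(x) = x^2 + 727.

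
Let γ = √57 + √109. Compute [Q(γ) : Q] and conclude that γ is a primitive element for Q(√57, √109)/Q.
[Q(γ) : Q] = 4 (equivalently, Q(γ) = Q(√57, √109))

Obviously Q(γ) ⊆ Q(√57, √109), and [Q(√57, √109):Q] = 4 (since 57, 109 are distinct squarefree integers > 1 with 6213 not a perfect square). To show equality we compute the minimal polynomial of γ. From γ = √57 + √109: γ^2 = 57 + 2√(6213) + 109 = 166 + 2√(6213), so γ^2 - 166 = 2√(6213); squaring, (γ^2 - 166)^2 = 4·6213, i.e. γ^4 - 332γ^2 + 27556 - 24852 = 0, i.e. γ^4 - 332γ^2 + 2704 = 0. So γ is a root of x^4 - 332x^2 + 2704. This polynomial is irreducible over Q: it has no rational root (each ±√57 ± √109 is irrational), and any factorization into two quadratics over Q would force √(6213) ∈ Q (pairing opposite roots) or √57, √109 ∈ Q (other pairings), all impossible. Hence [Q(γ):Q] = 4 = [Q(√57, √109):Q], so Q(γ) = Q(√57, √109).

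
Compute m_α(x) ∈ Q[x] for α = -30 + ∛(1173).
m_α(x) = x^3 + 90x^2 + 2700x + 25827

Set β = α + 30 = ∛(1173), so β^3 = 1173. Then (α + 30)^3 - 1173 = 0, i.e. α is a root of g(x) = (x + 30)^3 - 1173 = x^3 + 90x^2 + 2700x + 25827. Since g(x) = h(x + 30) where h(x) = x^3 - 1173, and h is irreducible over Q (because 1173 is not a perfect cube, so h has no rational root, and a monic cubic with no rational root is irreducible), g is also irreducible (irreducibility is preserved under the substitution x → x + 30). Hence m_α(x) = x^3 + 90x^2 + 2700x + 25827.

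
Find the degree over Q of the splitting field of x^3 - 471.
[K : Q] = 6

The roots of x^3 - 471 are ∛471, ω∛471, ω^2∛471 where ω = e^(2πi/3) is a primitive cube root of unity, so K = Q(∛471, ω). Now [Q(∛471):Q] = 3 (since 471 is not a perfect cube, x^3 - 471 is irreducible) and [Q(ω):Q] = 2. Both 2 and 3 divide [K:Q], and [K:Q] ≤ 3·2 = 6, so [K:Q] = 6. (Equivalently: Q(∛471) ⊂ R but ω ∉ R, so [K : Q(∛471)] = 2.)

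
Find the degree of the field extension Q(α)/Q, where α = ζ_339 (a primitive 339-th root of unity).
[Q(α):Q] = 224

The minimal polynomial of ζ_339 over Q is the 339-th cyclotomic polynomial Φ_339(x), which is irreducible over Q and has degree φ(339) = 224. Hence [Q(α):Q] = φ(339) = 224.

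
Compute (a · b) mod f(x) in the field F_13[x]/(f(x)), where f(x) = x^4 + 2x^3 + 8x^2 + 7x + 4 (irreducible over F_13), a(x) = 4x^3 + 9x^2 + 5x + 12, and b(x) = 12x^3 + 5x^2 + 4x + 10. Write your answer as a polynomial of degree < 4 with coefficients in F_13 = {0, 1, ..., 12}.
a · b ≡ 8x^3 + 4x^2 + 10x + 11 (mod f(x))

Multiply in F_13[x]: a(x)·b(x) = (4x^3 + 9x^2 + 5x + 12)·(12x^3 + 5x^2 + 4x + 10) = 9x^6 + 11x^5 + 4x^4 + 11x^3 + x^2 + 7x + 3. This has degree ≥ 4, so divide by f(x) over F_13: 9x^6 + 11x^5 + 4x^4 + 11x^3 + x^2 + 7x + 3 = (9x^2 + 6x + 11)·(x^4 + 2x^3 + 8x^2 + 7x + 4) + (8x^3 + 4x^2 + 10x + 11). Hence a·b ≡ 8x^3 + 4x^2 + 10x + 11 (mod f). (F_13[x]/(f) is a field with 13^4 = 28561 elements since f is irreducible of degree 4.)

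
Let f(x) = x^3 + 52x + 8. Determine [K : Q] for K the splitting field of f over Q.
[K : Q] = 6

By the rational root test, any rational root of the monic integer polynomial f(x) = x^3 + 52x + 8 must be an integer dividing the constant term 8, i.e. one of ±{1, 2, 4, 8}. Evaluating: f(1) = 61, f(-1) = -45, f(2) = 120, f(-2) = -104, f(4) = 280, f(-4) = -264, f(8) = 936, f(-8) = -920; none is 0, so f has no rational root and is therefore irreducible over Q (a cubic with no linear factor over a field is irreducible). For an irreducible cubic, the Galois group is A_3 or S_3 according as the discriminant disc(f) = -4a^3 - 27b^2 = -4·(52)^3 - 27·(8)^2 = -564160 is or is not a square in Q. Here disc(f) = -564160 is not a perfect square in Q, so the Galois group of f over Q is not contained in A_3 and must be all of S_3. The splitting field has degree |S_3| = 6 over Q, so [K : Q] = 6.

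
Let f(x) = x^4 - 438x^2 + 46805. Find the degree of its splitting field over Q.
[K : Q] = 4

Solving the quadratic in x^2: x^2 = (438 ± √(438^2 - 4·46805))/2 = (438 ± √4624)/2 = (438 ± 68)/2, giving x^2 = 253 or x^2 = 185. So f(x) = (x^2 - 253)(x^2 - 185) and the roots of f are ±√253, ±√185. Hence the splitting field is K = Q(√253, √185). Since 253 and 185 are distinct squarefree integers > 1, their product 46805 is not a perfect square, so √185 ∉ Q(√253). By the tower law [K:Q] = [Q(√253,√185):Q(√253)] · [Q(√253):Q] = 2 · 2 = 4.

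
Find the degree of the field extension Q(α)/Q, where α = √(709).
[Q(α):Q] = 2

[Q(α):Q] equals the degree of the minimal polynomial of α. Here α^2 = 709 and x^2 - 709 is irreducible (d = 709 is squarefree, ≠ 1, hence not a square), so deg(m_α) = 2. Thus [Q(α):Q] = 2.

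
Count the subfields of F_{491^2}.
F_{491^2} has 2 subfields

The subfields of F_{p^n} are exactly the fields F_{p^d} for d | n (each is the fixed field of the unique index-d subgroup of Gal(F_{p^n}/F_p) ≅ Z/nZ). The divisors of n = 2 are {1, 2}, giving 2 subfields: F_{491^1}, F_{491^2}.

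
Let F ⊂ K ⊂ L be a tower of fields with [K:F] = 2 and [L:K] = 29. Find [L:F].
[L:F] = 58

The tower law says that for any tower of field extensions F ⊂ K ⊂ L with finite degrees, [L:F] = [L:K] · [K:F]. Here this gives [L:F] = 29 · 2 = 58.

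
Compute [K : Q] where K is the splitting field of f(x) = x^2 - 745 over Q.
[K : Q] = 2

f(x) = x^2 - 745 factors as (x - √745)(x + √745). The splitting field is K = Q(√745). Since 745 is squarefree and > 1, it is not a perfect square, so x^2 - 745 is irreducible over Q and [Q(√745) : Q] = 2. Hence [K : Q] = 2.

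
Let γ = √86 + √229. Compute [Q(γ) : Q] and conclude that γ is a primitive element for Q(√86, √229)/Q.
[Q(γ) : Q] = 4 (equivalently, Q(γ) = Q(√86, √229))

Obviously Q(γ) ⊆ Q(√86, √229), and [Q(√86, √229):Q] = 4 (since 86, 229 are distinct squarefree integers > 1 with 19694 not a perfect square). To show equality we compute the minimal polynomial of γ. From γ = √86 + √229: γ^2 = 86 + 2√(19694) + 229 = 315 + 2√(19694), so γ^2 - 315 = 2√(19694); squaring, (γ^2 - 315)^2 = 4·19694, i.e. γ^4 - 630γ^2 + 99225 - 78776 = 0, i.e. γ^4 - 630γ^2 + 20449 = 0. So γ is a root of x^4 - 630x^2 + 20449. This polynomial is irreducible over Q: it has no rational root (each ±√86 ± √229 is irrational), and any factorization into two quadratics over Q would force √(19694) ∈ Q (pairing opposite roots) or √86, √229 ∈ Q (other pairings), all impossible. Hence [Q(γ):Q] = 4 = [Q(√86, √229):Q], so Q(γ) = Q(√86, √229).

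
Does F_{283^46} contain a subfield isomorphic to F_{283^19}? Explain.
No: F_{283^19} is not a subfield of F_{283^46}

F_{p^m} embeds in F_{p^n} iff m | n. Here 19 ∤ 46 (since 46 = 2·19 + 8 with remainder 8 ≠ 0), so F_{283^19} is not a subfield of F_{283^46}. Equivalently: if it were, the tower law would give 19 = [F_{283^19}:F_283] dividing [F_{283^46}:F_283] = 46, contradiction.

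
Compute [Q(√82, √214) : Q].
[Q(√82, √214) : Q] = 4

[Q(√82):Q] = 2 (min poly x^2 - 82, irreducible since 82 is squarefree > 1). For the top step, suppose √214 ∈ Q(√82), say √214 = c + d√82 with c, d ∈ Q. Squaring: 214 = c^2 + 82d^2 + 2cd√82. Since √82 ∉ Q this forces 2cd = 0. If d = 0 then √214 = c ∈ Q, contradicting 214 squarefree > 1. If c = 0 then 214 = 82d^2, so 82·214 = (82d)^2 is a perfect square in Q — but 82·214 = 17548 is not a perfect square (since 82 and 214 are distinct squarefree integers). Contradiction. Hence √214 ∉ Q(√82), so x^2 - 214 stays irreducible over Q(√82) and [Q(√82, √214) : Q(√82)] = 2. By the tower law, [Q(√82, √214) : Q] = 2 · 2 = 4.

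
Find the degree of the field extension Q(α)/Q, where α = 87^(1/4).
[Q(α):Q] = 4

α is a root of x^4 - 87. By Eisenstein's criterion at the prime p = 3 (which divides the constant term 87 but p^2 = 9 does not, since 87 is squarefree), x^4 - 87 is irreducible over Q. Hence [Q(α):Q] = 4.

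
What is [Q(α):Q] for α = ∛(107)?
[Q(α):Q] = 3

The minimal polynomial of α is x^3 - 107, irreducible over Q since 107 is not a perfect cube (so x^3 - 107 has no rational root). Hence [Q(α):Q] = deg(m_α) = 3.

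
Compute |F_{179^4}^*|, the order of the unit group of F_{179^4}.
|F_{179^4}^*| = 1026625680

F_{179^4} has 179^4 = 1026625681 elements; its multiplicative group consists of all nonzero elements, so |F_{179^4}^*| = 1026625681 - 1 = 1026625680. (It is cyclic since any finite subgroup of the multiplicative group of a field is cyclic.)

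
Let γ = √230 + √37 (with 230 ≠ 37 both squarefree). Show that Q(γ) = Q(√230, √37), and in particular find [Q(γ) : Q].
[Q(γ) : Q] = 4 (equivalently, Q(γ) = Q(√230, √37))

Obviously Q(γ) ⊆ Q(√230, √37), and [Q(√230, √37):Q] = 4 (since 230, 37 are distinct squarefree integers > 1 with 8510 not a perfect square). To show equality we compute the minimal polynomial of γ. From γ = √230 + √37: γ^2 = 230 + 2√(8510) + 37 = 267 + 2√(8510), so γ^2 - 267 = 2√(8510); squaring, (γ^2 - 267)^2 = 4·8510, i.e. γ^4 - 534γ^2 + 71289 - 34040 = 0, i.e. γ^4 - 534γ^2 + 37249 = 0. So γ is a root of x^4 - 534x^2 + 37249. This polynomial is irreducible over Q: it has no rational root (each ±√230 ± √37 is irrational), and any factorization into two quadratics over Q would force √(8510) ∈ Q (pairing opposite roots) or √230, √37 ∈ Q (other pairings), all impossible. Hence [Q(γ):Q] = 4 = [Q(√230, √37):Q], so Q(γ) = Q(√230, √37).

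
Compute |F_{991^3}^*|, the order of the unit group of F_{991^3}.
|F_{991^3}^*| = 973242270

F_{991^3} has 991^3 = 973242271 elements; its multiplicative group consists of all nonzero elements, so |F_{991^3}^*| = 973242271 - 1 = 973242270. (It is cyclic since any finite subgroup of the multiplicative group of a field is cyclic.)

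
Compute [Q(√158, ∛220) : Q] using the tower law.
[Q(√158, ∛220) : Q] = 6

Let L = Q(√158, ∛220). Since Q(√158) ⊂ L and [Q(√158):Q] = 2, the tower law gives 2 | [L:Q]. Likewise Q(∛220) ⊂ L with [Q(∛220):Q] = 3 (because 220 is not a perfect cube), so 3 | [L:Q]. As gcd(2,3) = 1, [L:Q] is divisible by 6. Conversely L is generated over Q by √158 and ∛220, so [L:Q] ≤ 2·3 = 6. Therefore [Q(√158, ∛220) : Q] = 6.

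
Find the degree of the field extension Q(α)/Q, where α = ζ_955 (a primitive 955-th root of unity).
[Q(α):Q] = 760

The minimal polynomial of ζ_955 over Q is the 955-th cyclotomic polynomial Φ_955(x), which is irreducible over Q and has degree φ(955) = 760. Hence [Q(α):Q] = φ(955) = 760.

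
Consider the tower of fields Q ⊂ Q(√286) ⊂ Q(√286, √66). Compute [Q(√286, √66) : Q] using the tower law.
[Q(√286, √66) : Q] = 4

[Q(√286):Q] = 2 (min poly x^2 - 286, irreducible since 286 is squarefree > 1). For the top step, suppose √66 ∈ Q(√286), say √66 = c + d√286 with c, d ∈ Q. Squaring: 66 = c^2 + 286d^2 + 2cd√286. Since √286 ∉ Q this forces 2cd = 0. If d = 0 then √66 = c ∈ Q, contradicting 66 squarefree > 1. If c = 0 then 66 = 286d^2, so 286·66 = (286d)^2 is a perfect square in Q — but 286·66 = 18876 is not a perfect square (since 286 and 66 are distinct squarefree integers). Contradiction. Hence √66 ∉ Q(√286), so x^2 - 66 stays irreducible over Q(√286) and [Q(√286, √66) : Q(√286)] = 2. By the tower law, [Q(√286, √66) : Q] = 2 · 2 = 4.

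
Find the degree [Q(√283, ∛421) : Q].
[Q(√283, ∛421) : Q] = 6

Let L = Q(√283, ∛421). Since Q(√283) ⊂ L and [Q(√283):Q] = 2, the tower law gives 2 | [L:Q]. Likewise Q(∛421) ⊂ L with [Q(∛421):Q] = 3 (because 421 is not a perfect cube), so 3 | [L:Q]. As gcd(2,3) = 1, [L:Q] is divisible by 6. Conversely L is generated over Q by √283 and ∛421, so [L:Q] ≤ 2·3 = 6. Therefore [Q(√283, ∛421) : Q] = 6.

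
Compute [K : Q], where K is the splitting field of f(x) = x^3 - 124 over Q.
[K : Q] = 6

The roots of x^3 - 124 are ∛124, ω∛124, ω^2∛124 where ω = e^(2πi/3) is a primitive cube root of unity, so K = Q(∛124, ω). Now [Q(∛124):Q] = 3 (since 124 is not a perfect cube, x^3 - 124 is irreducible) and [Q(ω):Q] = 2. Both 2 and 3 divide [K:Q], and [K:Q] ≤ 3·2 = 6, so [K:Q] = 6. (Equivalently: Q(∛124) ⊂ R but ω ∉ R, so [K : Q(∛124)] = 2.)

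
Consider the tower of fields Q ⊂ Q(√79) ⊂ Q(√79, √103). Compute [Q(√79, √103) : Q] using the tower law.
[Q(√79, √103) : Q] = 4

[Q(√79):Q] = 2 (min poly x^2 - 79, irreducible since 79 is squarefree > 1). For the top step, suppose √103 ∈ Q(√79), say √103 = c + d√79 with c, d ∈ Q. Squaring: 103 = c^2 + 79d^2 + 2cd√79. Since √79 ∉ Q this forces 2cd = 0. If d = 0 then √103 = c ∈ Q, contradicting 103 squarefree > 1. If c = 0 then 103 = 79d^2, so 79·103 = (79d)^2 is a perfect square in Q — but 79·103 = 8137 is not a perfect square (since 79 and 103 are distinct squarefree integers). Contradiction. Hence √103 ∉ Q(√79), so x^2 - 103 stays irreducible over Q(√79) and [Q(√79, √103) : Q(√79)] = 2. By the tower law, [Q(√79, √103) : Q] = 2 · 2 = 4.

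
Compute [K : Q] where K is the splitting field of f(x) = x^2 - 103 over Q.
[K : Q] = 2

f(x) = x^2 - 103 factors as (x - √103)(x + √103). The splitting field is K = Q(√103). Since 103 is squarefree and > 1, it is not a perfect square, so x^2 - 103 is irreducible over Q and [Q(√103) : Q] = 2. Hence [K : Q] = 2.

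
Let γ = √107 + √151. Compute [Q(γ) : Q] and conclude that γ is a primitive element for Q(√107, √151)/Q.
[Q(γ) : Q] = 4 (equivalently, Q(γ) = Q(√107, √151))

Obviously Q(γ) ⊆ Q(√107, √151), and [Q(√107, √151):Q] = 4 (since 107, 151 are distinct squarefree integers > 1 with 16157 not a perfect square). To show equality we compute the minimal polynomial of γ. From γ = √107 + √151: γ^2 = 107 + 2√(16157) + 151 = 258 + 2√(16157), so γ^2 - 258 = 2√(16157); squaring, (γ^2 - 258)^2 = 4·16157, i.e. γ^4 - 516γ^2 + 66564 - 64628 = 0, i.e. γ^4 - 516γ^2 + 1936 = 0. So γ is a root of x^4 - 516x^2 + 1936. This polynomial is irreducible over Q: it has no rational root (each ±√107 ± √151 is irrational), and any factorization into two quadratics over Q would force √(16157) ∈ Q (pairing opposite roots) or √107, √151 ∈ Q (other pairings), all impossible. Hence [Q(γ):Q] = 4 = [Q(√107, √151):Q], so Q(γ) = Q(√107, √151).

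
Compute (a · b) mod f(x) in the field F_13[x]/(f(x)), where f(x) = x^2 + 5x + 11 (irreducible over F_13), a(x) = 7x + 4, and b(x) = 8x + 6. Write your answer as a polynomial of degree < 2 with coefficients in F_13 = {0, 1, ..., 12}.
a · b ≡ 2x + 6 (mod f(x))

Multiply in F_13[x]: a(x)·b(x) = (7x + 4)·(8x + 6) = 4x^2 + 9x + 11. This has degree ≥ 2, so divide by f(x) over F_13: 4x^2 + 9x + 11 = (4)·(x^2 + 5x + 11) + (2x + 6). Hence a·b ≡ 2x + 6 (mod f). (F_13[x]/(f) is a field with 13^2 = 169 elements since f is irreducible of degree 2.)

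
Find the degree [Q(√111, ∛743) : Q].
[Q(√111, ∛743) : Q] = 6

Let L = Q(√111, ∛743). Since Q(√111) ⊂ L and [Q(√111):Q] = 2, the tower law gives 2 | [L:Q]. Likewise Q(∛743) ⊂ L with [Q(∛743):Q] = 3 (because 743 is not a perfect cube), so 3 | [L:Q]. As gcd(2,3) = 1, [L:Q] is divisible by 6. Conversely L is generated over Q by √111 and ∛743, so [L:Q] ≤ 2·3 = 6. Therefore [Q(√111, ∛743) : Q] = 6.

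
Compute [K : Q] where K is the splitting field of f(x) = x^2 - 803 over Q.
[K : Q] = 2

f(x) = x^2 - 803 factors as (x - √803)(x + √803). The splitting field is K = Q(√803). Since 803 is squarefree and > 1, it is not a perfect square, so x^2 - 803 is irreducible over Q and [Q(√803) : Q] = 2. Hence [K : Q] = 2.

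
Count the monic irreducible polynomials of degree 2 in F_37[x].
There are 666 monic irreducible polynomials of degree 2 over F_37

Each element of F_{37^2} that lies in no proper subfield is a root of exactly one monic irreducible of degree 2 over F_37, and each such polynomial has 2 distinct roots in F_{37^2}. By Möbius inversion the count is N_37(2) = (1/2) Σ_{d|2} μ(2/d) · 37^d = (1/2)(μ(2)·37^1 + μ(1)·37^2) = 1332/2 = 666.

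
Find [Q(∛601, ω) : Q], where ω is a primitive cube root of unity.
[Q(∛601, ω) : Q] = 6

[Q(∛601):Q] = 3 (min poly x^3 - 601, irreducible since 601 is not a perfect cube). [Q(ω):Q] = 2 (min poly x^2 + x + 1). Since Q(∛601) ⊂ R and ω ∉ R, we have ω ∉ Q(∛601), so x^2 + x + 1 remains irreducible over Q(∛601) and [Q(∛601, ω) : Q(∛601)] = 2. By the tower law, [Q(∛601, ω) : Q] = 3 · 2 = 6. (In fact Q(∛601, ω) is the splitting field of x^3 - 601 over Q.)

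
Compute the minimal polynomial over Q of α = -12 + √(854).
m_α(x) = x^2 + 24x - 710

From α + 12 = √(854), squaring gives (α + 12)^2 = 854, i.e. α^2 + 24α + 144 = 854, so α^2 + 24α - 710 = 0. The discriminant of x^2 + 24x - 710 is (24)^2 - 4·(-710) = 576 + 2840 = 3416, and 4·(854) is not a perfect square in Q since 854 is squarefree and ≠ 1. Hence x^2 + 24x - 710 is irreducible over Q and is the minimal polynomial of α.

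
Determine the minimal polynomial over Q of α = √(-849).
m_α(x) = x^2 + 849

α satisfies α^2 + 849 = 0, so x^2 + 849 annihilates α. Since d = -849 is squarefree and ≠ 1, it is not a perfect square in Q, so x^2 + 849 has no rational root and is therefore irreducible over Q (a degree-2 polynomial over a field is irreducible iff it has no root). Hence m_α(x) = x^2 + 849.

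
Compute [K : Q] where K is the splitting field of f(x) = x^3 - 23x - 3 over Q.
[K : Q] = 6

By the rational root test, any rational root of the monic integer polynomial f(x) = x^3 - 23x - 3 must be an integer dividing the constant term -3, i.e. one of ±{1, 3}. Evaluating: f(1) = -25, f(-1) = 19, f(3) = -45, f(-3) = 39; none is 0, so f has no rational root and is therefore irreducible over Q (a cubic with no linear factor over a field is irreducible). For an irreducible cubic, the Galois group is A_3 or S_3 according as the discriminant disc(f) = -4a^3 - 27b^2 = -4·(-23)^3 - 27·(-3)^2 = 48425 is or is not a square in Q. Here disc(f) = 48425 is not a perfect square in Q, so the Galois group of f over Q is not contained in A_3 and must be all of S_3. The splitting field has degree |S_3| = 6 over Q, so [K : Q] = 6.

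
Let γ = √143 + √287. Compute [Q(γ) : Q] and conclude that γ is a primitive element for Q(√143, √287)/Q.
[Q(γ) : Q] = 4 (equivalently, Q(γ) = Q(√143, √287))

Obviously Q(γ) ⊆ Q(√143, √287), and [Q(√143, √287):Q] = 4 (since 143, 287 are distinct squarefree integers > 1 with 41041 not a perfect square). To show equality we compute the minimal polynomial of γ. From γ = √143 + √287: γ^2 = 143 + 2√(41041) + 287 = 430 + 2√(41041), so γ^2 - 430 = 2√(41041); squaring, (γ^2 - 430)^2 = 4·41041, i.e. γ^4 - 860γ^2 + 184900 - 164164 = 0, i.e. γ^4 - 860γ^2 + 20736 = 0. So γ is a root of x^4 - 860x^2 + 20736. This polynomial is irreducible over Q: it has no rational root (each ±√143 ± √287 is irrational), and any factorization into two quadratics over Q would force √(41041) ∈ Q (pairing opposite roots) or √143, √287 ∈ Q (other pairings), all impossible. Hence [Q(γ):Q] = 4 = [Q(√143, √287):Q], so Q(γ) = Q(√143, √287).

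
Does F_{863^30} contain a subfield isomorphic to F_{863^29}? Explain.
No: F_{863^29} is not a subfield of F_{863^30}

F_{p^m} embeds in F_{p^n} iff m | n. Here 29 ∤ 30 (since 30 = 1·29 + 1 with remainder 1 ≠ 0), so F_{863^29} is not a subfield of F_{863^30}. Equivalently: if it were, the tower law would give 29 = [F_{863^29}:F_863] dividing [F_{863^30}:F_863] = 30, contradiction.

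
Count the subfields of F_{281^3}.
F_{281^3} has 2 subfields

The subfields of F_{p^n} are exactly the fields F_{p^d} for d | n (each is the fixed field of the unique index-d subgroup of Gal(F_{p^n}/F_p) ≅ Z/nZ). The divisors of n = 3 are {1, 3}, giving 2 subfields: F_{281^1}, F_{281^3}.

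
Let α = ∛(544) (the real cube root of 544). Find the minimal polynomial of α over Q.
m_α(x) = x^3 - 544

α satisfies α^3 = 544, so x^3 - 544 annihilates α. By the rational root test, a rational root p/q (in lowest terms) of x^3 - 544 would satisfy p^3 = 544 q^3, forcing q = 1 and p^3 = 544; but 544 is not a perfect cube, contradiction. A monic cubic over Q with no rational root is irreducible (any nontrivial factorization would include a linear factor). Hence x^3 - 544 is the minimal polynomial of α, and in particular [Q(α):Q] = 3.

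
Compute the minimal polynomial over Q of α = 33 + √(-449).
m_α(x) = x^2 - 66x + 1538

From α - 33 = √(-449), squaring gives (α - 33)^2 = -449, i.e. α^2 - 66α + 1089 = -449, so α^2 - 66α + 1538 = 0. The discriminant of x^2 - 66x + 1538 is (-66)^2 - 4·(1538) = 4356 - 6152 = -1796, and 4·(-449) is not a perfect square in Q since -449 is squarefree and ≠ 1. Hence x^2 - 66x + 1538 is irreducible over Q and is the minimal polynomial of α.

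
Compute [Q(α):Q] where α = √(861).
[Q(α):Q] = 2

[Q(α):Q] equals the degree of the minimal polynomial of α. Here α^2 = 861 and x^2 - 861 is irreducible (d = 861 is squarefree, ≠ 1, hence not a square), so deg(m_α) = 2. Thus [Q(α):Q] = 2.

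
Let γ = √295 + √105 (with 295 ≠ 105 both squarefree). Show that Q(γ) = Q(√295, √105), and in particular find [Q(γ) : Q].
[Q(γ) : Q] = 4 (equivalently, Q(γ) = Q(√295, √105))

Obviously Q(γ) ⊆ Q(√295, √105), and [Q(√295, √105):Q] = 4 (since 295, 105 are distinct squarefree integers > 1 with 30975 not a perfect square). To show equality we compute the minimal polynomial of γ. From γ = √295 + √105: γ^2 = 295 + 2√(30975) + 105 = 400 + 2√(30975), so γ^2 - 400 = 2√(30975); squaring, (γ^2 - 400)^2 = 4·30975, i.e. γ^4 - 800γ^2 + 160000 - 123900 = 0, i.e. γ^4 - 800γ^2 + 36100 = 0. So γ is a root of x^4 - 800x^2 + 36100. This polynomial is irreducible over Q: it has no rational root (each ±√295 ± √105 is irrational), and any factorization into two quadratics over Q would force √(30975) ∈ Q (pairing opposite roots) or √295, √105 ∈ Q (other pairings), all impossible. Hence [Q(γ):Q] = 4 = [Q(√295, √105):Q], so Q(γ) = Q(√295, √105).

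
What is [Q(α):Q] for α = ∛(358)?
[Q(α):Q] = 3

The minimal polynomial of α is x^3 - 358, irreducible over Q since 358 is not a perfect cube (so x^3 - 358 has no rational root). Hence [Q(α):Q] = deg(m_α) = 3.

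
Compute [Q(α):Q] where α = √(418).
[Q(α):Q] = 2

[Q(α):Q] equals the degree of the minimal polynomial of α. Here α^2 = 418 and x^2 - 418 is irreducible (d = 418 is squarefree, ≠ 1, hence not a square), so deg(m_α) = 2. Thus [Q(α):Q] = 2.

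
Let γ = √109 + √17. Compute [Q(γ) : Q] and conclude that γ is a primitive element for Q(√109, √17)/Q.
[Q(γ) : Q] = 4 (equivalently, Q(γ) = Q(√109, √17))

Obviously Q(γ) ⊆ Q(√109, √17), and [Q(√109, √17):Q] = 4 (since 109, 17 are distinct squarefree integers > 1 with 1853 not a perfect square). To show equality we compute the minimal polynomial of γ. From γ = √109 + √17: γ^2 = 109 + 2√(1853) + 17 = 126 + 2√(1853), so γ^2 - 126 = 2√(1853); squaring, (γ^2 - 126)^2 = 4·1853, i.e. γ^4 - 252γ^2 + 15876 - 7412 = 0, i.e. γ^4 - 252γ^2 + 8464 = 0. So γ is a root of x^4 - 252x^2 + 8464. This polynomial is irreducible over Q: it has no rational root (each ±√109 ± √17 is irrational), and any factorization into two quadratics over Q would force √(1853) ∈ Q (pairing opposite roots) or √109, √17 ∈ Q (other pairings), all impossible. Hence [Q(γ):Q] = 4 = [Q(√109, √17):Q], so Q(γ) = Q(√109, √17).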